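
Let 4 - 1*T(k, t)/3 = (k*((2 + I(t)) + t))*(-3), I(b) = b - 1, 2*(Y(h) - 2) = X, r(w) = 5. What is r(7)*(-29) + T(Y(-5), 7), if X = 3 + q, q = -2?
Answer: 409/2 ≈ 204.50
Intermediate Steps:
X = 1 (X = 3 - 2 = 1)
Y(h) = 5/2 (Y(h) = 2 + (½)*1 = 2 + ½ = 5/2)
I(b) = -1 + b
T(k, t) = 12 + 9*k*(1 + 2*t) (T(k, t) = 12 - 3*k*((2 + (-1 + t)) + t)*(-3) = 12 - 3*k*((1 + t) + t)*(-3) = 12 - 3*k*(1 + 2*t)*(-3) = 12 - (-9)*k*(1 + 2*t) = 12 + 9*k*(1 + 2*t))
r(7)*(-29) + T(Y(-5), 7) = 5*(-29) + (12 + 9*(5/2) + 18*(5/2)*7) = -145 + (12 + 45/2 + 315) = -145 + 699/2 = 409/2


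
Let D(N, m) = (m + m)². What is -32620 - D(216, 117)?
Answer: -87376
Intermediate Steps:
D(N, m) = 4*m² (D(N, m) = (2*m)² = 4*m²)
-32620 - D(216, 117) = -32620 - 4*117² = -32620 - 4*13689 = -32620 - 1*54756 = -32620 - 54756 = -87376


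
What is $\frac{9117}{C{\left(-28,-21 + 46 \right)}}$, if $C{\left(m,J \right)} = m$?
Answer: $- \frac{9117}{28} \approx -325.61$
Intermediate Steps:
$\frac{9117}{C{\left(-28,-21 + 46 \right)}} = \frac{9117}{-28} = 9117 \left(- \frac{1}{28}\right) = - \frac{9117}{28}$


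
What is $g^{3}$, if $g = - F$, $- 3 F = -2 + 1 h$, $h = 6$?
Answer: $\frac{64}{27} \approx 2.3704$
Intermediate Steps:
$F = - \frac{4}{3}$ ($F = - \frac{-2 + 1 \cdot 6}{3} = - \frac{-2 + 6}{3} = \left(- \frac{1}{3}\right) 4 = - \frac{4}{3} \approx -1.3333$)
$g = \frac{4}{3}$ ($g = \left(-1\right) \left(- \frac{4}{3}\right) = \frac{4}{3} \approx 1.3333$)
$g^{3} = \left(\frac{4}{3}\right)^{3} = \frac{64}{27}$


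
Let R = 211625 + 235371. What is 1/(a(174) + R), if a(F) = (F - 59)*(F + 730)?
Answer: 1/550956 ≈ 1.8150e-6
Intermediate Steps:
a(F) = (-59 + F)*(730 + F)
R = 446996
1/(a(174) + R) = 1/((-43070 + 174² + 671*174) + 446996) = 1/((-43070 + 30276 + 116754) + 446996) = 1/(103960 + 446996) = 1/550956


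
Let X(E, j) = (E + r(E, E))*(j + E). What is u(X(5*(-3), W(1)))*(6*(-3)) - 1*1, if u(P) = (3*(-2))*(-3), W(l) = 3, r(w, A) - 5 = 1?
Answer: -325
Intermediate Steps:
r(w, A) = 6 (r(w, A) = 5 + 1 = 6)
X(E, j) = (6 + E)*(E + j) (X(E, j) = (E + 6)*(j + E) = (6 + E)*(E + j))
u(P) = 18 (u(P) = -6*(-3) = 18)
u(X(5*(-3), W(1)))*(6*(-3)) - 1*1 = 18*(6*(-3)) - 1*1 = 18*(-18) - 1 = -324 - 1 = -325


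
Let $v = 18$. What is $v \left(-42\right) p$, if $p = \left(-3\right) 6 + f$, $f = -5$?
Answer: $17388$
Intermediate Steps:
$p = -23$ ($p = \left(-3\right) 6 - 5 = -18 - 5 = -23$)
$v \left(-42\right) p = 18 \left(-42\right) \left(-23\right) = \left(-756\right) \left(-23\right) = 17388$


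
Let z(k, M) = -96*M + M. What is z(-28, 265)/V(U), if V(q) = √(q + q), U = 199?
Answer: -25175*√398/398 ≈ -1261.9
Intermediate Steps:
V(q) = √2*√q (V(q) = √(2*q) = √2*√q)
z(k, M) = -95*M
z(-28, 265)/V(U) = (-95*265)/((√2*√199)) = -25175*√398/398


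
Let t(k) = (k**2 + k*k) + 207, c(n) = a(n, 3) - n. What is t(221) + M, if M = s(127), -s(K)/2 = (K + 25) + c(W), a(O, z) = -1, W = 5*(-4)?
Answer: 97547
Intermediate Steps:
W = -20
c(n) = -1 - n
s(K) = -88 - 2*K (s(K) = -2*((K + 25) + (-1 - 1*(-20))) = -2*((25 + K) + (-1 + 20)) = -2*((25 + K) + 19) = -2*(44 + K) = -88 - 2*K)
M = -342 (M = -88 - 2*127 = -88 - 254 = -342)
t(k) = 207 + 2*k**2 (t(k) = (k**2 + k**2) + 207 = 2*k**2 + 207 = 207 + 2*k**2)
t(221) + M = (207 + 2*221**2) - 342 = (207 + 2*48841) - 342 = (207 + 97682) - 342 = 97889 - 342 = 97547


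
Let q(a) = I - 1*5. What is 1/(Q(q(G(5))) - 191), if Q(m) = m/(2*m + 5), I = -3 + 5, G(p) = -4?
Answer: -1/188 ≈ -0.0053191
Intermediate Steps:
I = 2
q(a) = -3 (q(a) = 2 - 1*5 = 2 - 5 = -3)
Q(m) = m/(5 + 2*m)
1/(Q(q(G(5))) - 191) = 1/(-3/(5 + 2*(-3)) - 191) = 1/(-3/(5 - 6) - 191) = 1/(-3/(-1) - 191) = 1/(-3*(-1) - 191) = 1/(3 - 191) = 1/(-188) = -1/188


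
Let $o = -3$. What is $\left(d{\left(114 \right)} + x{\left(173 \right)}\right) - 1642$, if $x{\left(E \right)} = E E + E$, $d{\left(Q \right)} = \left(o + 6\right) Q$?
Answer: $28802$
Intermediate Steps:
$d{\left(Q \right)} = 3 Q$ ($d{\left(Q \right)} = \left(-3 + 6\right) Q = 3 Q$)
$x{\left(E \right)} = E + E^{2}$ ($x{\left(E \right)} = E^{2} + E = E + E^{2}$)
$\left(d{\left(114 \right)} + x{\left(173 \right)}\right) - 1642 = \left(3 \cdot 114 + 173 \left(1 + 173\right)\right) - 1642 = \left(342 + 173 \cdot 174\right) - 1642 = \left(342 + 30102\right) - 1642 = 30444 - 1642 = 28802$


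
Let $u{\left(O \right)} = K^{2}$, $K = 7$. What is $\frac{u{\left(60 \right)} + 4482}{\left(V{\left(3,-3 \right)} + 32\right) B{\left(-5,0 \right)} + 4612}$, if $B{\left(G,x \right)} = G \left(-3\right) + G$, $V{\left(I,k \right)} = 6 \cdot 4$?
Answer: $\frac{4531}{5172} \approx 0.87606$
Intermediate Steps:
$u{\left(O \right)} = 49$ ($u{\left(O \right)} = 7^{2} = 49$)
$V{\left(I,k \right)} = 24$
$B{\left(G,x \right)} = - 2 G$ ($B{\left(G,x \right)} = - 3 G + G = - 2 G$)
$\frac{u{\left(60 \right)} + 4482}{\left(V{\left(3,-3 \right)} + 32\right) B{\left(-5,0 \right)} + 4612} = \frac{49 + 4482}{\left(24 + 32\right) \left(\left(-2\right) \left(-5\right)\right) + 4612} = \frac{4531}{56 \cdot 10 + 4612} = \frac{4531}{560 + 4612} = \frac{4531}{5172}$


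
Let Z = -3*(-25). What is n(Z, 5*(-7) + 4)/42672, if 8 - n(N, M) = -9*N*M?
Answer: -20917/42672 ≈ -0.49018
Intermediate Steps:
Z = 75
n(N, M) = 8 + 9*M*N (n(N, M) = 8 - (-9)*N*M = 8 - (-9)*M*N = 8 + 9*M*N)
n(Z, 5*(-7) + 4)/42672 = (8 + 9*(5*(-7) + 4)*75)/42672 = (8 + 9*(-35 + 4)*75)*(1/42672) = (8 + 9*(-31)*75)*(1/42672) = (8 - 20925)*(1/42672) = -20917*1/42672 = -20917/42672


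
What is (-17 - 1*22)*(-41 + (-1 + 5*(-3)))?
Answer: 2223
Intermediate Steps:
(-17 - 1*22)*(-41 + (-1 + 5*(-3))) = (-17 - 22)*(-41 + (-1 - 15)) = -39*(-41 - 16) = -39*(-57) = 2223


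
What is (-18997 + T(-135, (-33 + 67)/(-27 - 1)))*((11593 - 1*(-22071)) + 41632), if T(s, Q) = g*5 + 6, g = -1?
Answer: -1430322816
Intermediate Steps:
T(s, Q) = 1 (T(s, Q) = -1*5 + 6 = -5 + 6 = 1)
(-18997 + T(-135, (-33 + 67)/(-27 - 1)))*((11593 - 1*(-22071)) + 41632) = (-18997 + 1)*((11593 - 1*(-22071)) + 41632) = -18996*((11593 + 22071) + 41632) = -18996*(33664 + 41632) = -18996*75296 = -1430322816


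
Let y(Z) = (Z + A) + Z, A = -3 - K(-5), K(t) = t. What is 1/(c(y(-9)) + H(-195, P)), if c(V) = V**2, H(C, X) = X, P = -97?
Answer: 1/159 ≈ 0.0062893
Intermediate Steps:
A = 2 (A = -3 - 1*(-5) = -3 + 5 = 2)
y(Z) = 2 + 2*Z (y(Z) = (Z + 2) + Z = (2 + Z) + Z = 2 + 2*Z)
1/(c(y(-9)) + H(-195, P)) = 1/((2 + 2*(-9))**2 - 97) = 1/((2 - 18)**2 - 97) = 1/((-16)**2 - 97) = 1/(256 - 97) = 1/159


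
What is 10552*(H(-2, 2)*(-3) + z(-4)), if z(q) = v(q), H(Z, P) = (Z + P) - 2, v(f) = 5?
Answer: 116072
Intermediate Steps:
H(Z, P) = -2 + P + Z (H(Z, P) = (P + Z) - 2 = -2 + P + Z)
z(q) = 5
10552*(H(-2, 2)*(-3) + z(-4)) = 10552*((-2 + 2 - 2)*(-3) + 5) = 10552*(-2*(-3) + 5) = 10552*(6 + 5) = 10552*11 = 116072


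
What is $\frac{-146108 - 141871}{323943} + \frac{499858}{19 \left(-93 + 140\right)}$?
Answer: $\frac{53889444949}{96427033} \approx 558.86$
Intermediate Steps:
$\frac{-146108 - 141871}{323943} + \frac{499858}{19 \left(-93 + 140\right)} = \left(-287979\right) \frac{1}{323943} + \frac{499858}{19 \cdot 47} = - \frac{95993}{107981} + \frac{499858}{893} = \frac{53889444949}{96427033}$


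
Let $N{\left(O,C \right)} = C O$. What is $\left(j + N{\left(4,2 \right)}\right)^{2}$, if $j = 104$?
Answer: $12544$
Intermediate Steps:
$\left(j + N{\left(4,2 \right)}\right)^{2} = \left(104 + 2 \cdot 4\right)^{2} = \left(104 + 8\right)^{2} = 112^{2} = 12544$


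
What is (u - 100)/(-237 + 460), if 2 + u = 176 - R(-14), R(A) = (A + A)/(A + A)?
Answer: 73/223 ≈ 0.32735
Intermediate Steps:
R(A) = 1 (R(A) = (2*A)/((2*A)) = (2*A)*(1/(2*A)) = 1)
u = 173 (u = -2 + (176 - 1*1) = -2 + (176 - 1) = -2 + 175 = 173)
(u - 100)/(-237 + 460) = (173 - 100)/(-237 + 460) = 73/223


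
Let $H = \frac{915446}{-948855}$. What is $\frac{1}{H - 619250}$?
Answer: $- \frac{948855}{587579374196} \approx -1.6149 \cdot 10^{-6}$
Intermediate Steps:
$H = - \frac{915446}{948855}$ ($H = 915446 \left(- \frac{1}{948855}\right) = - \frac{915446}{948855} \approx -0.96479$)
$\frac{1}{H - 619250} = \frac{1}{- \frac{915446}{948855} - 619250} = \frac{1}{- \frac{587579374196}{948855}} = - \frac{948855}{587579374196}$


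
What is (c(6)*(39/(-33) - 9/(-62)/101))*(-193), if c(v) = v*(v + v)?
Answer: 564921036/34441 ≈ 16403.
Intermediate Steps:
c(v) = 2*v² (c(v) = v*(2*v) = 2*v²)
(c(6)*(39/(-33) - 9/(-62)/101))*(-193) = ((2*6²)*(39/(-33) - 9/(-62)/101))*(-193) = ((2*36)*(39*(-1/33) - 9*(-1/62)*(1/101)))*(-193) = (72*(-13/11 + (9/62)*(1/101)))*(-193) = (72*(-13/11 + 9/6262))*(-193) = (72*(-81307/68882))*(-193) = -2927052/34441*(-193) = 564921036/34441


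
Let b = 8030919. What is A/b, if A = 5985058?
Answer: 5985058/8030919 ≈ 0.74525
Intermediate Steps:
A/b = 5985058/8030919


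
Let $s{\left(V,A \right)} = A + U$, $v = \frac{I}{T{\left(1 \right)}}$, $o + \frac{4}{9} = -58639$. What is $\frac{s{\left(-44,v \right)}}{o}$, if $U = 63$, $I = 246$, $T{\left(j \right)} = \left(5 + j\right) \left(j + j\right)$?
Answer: $- \frac{1503}{1055510} \approx -0.001424$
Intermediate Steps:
$o = - \frac{527755}{9}$ ($o = - \frac{4}{9} - 58639 = - \frac{527755}{9} \approx -58639.0$)
$T{\left(j \right)} = 2 j \left(5 + j\right)$ ($T{\left(j \right)} = \left(5 + j\right) 2 j = 2 j \left(5 + j\right)$)
$v = \frac{41}{2}$ ($v = \frac{246}{2 \cdot 1 \left(5 + 1\right)} = \frac{246}{2 \cdot 1 \cdot 6} = \frac{246}{12} = 246 \cdot \frac{1}{12} = \frac{41}{2} \approx 20.5$)
$s{\left(V,A \right)} = 63 + A$ ($s{\left(V,A \right)} = A + 63 = 63 + A$)
$\frac{s{\left(-44,v \right)}}{o} = \frac{63 + \frac{41}{2}}{- \frac{527755}{9}} = \frac{167}{2} \left(- \frac{9}{527755}\right) = - \frac{1503}{1055510}$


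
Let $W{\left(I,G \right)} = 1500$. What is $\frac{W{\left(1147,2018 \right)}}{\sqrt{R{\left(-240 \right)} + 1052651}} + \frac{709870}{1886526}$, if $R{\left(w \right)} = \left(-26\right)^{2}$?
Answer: $\frac{354935}{943263} + \frac{500 \sqrt{1053327}}{351109} \approx 1.8378$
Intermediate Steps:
$R{\left(w \right)} = 676$
$\frac{W{\left(1147,2018 \right)}}{\sqrt{R{\left(-240 \right)} + 1052651}} + \frac{709870}{1886526} = \frac{1500}{\sqrt{676 + 1052651}} + \frac{709870}{1886526} = \frac{1500}{\sqrt{1053327}} + 709870 \cdot \frac{1}{1886526} = 1500 \frac{\sqrt{1053327}}{1053327} + \frac{354935}{943263} = \frac{500 \sqrt{1053327}}{351109} + \frac{354935}{943263} = \frac{354935}{943263} + \frac{500 \sqrt{1053327}}{351109}$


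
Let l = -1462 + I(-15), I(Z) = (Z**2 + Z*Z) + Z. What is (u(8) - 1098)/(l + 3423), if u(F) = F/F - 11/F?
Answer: -8787/19168 ≈ -0.45842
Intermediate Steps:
I(Z) = Z + 2*Z**2 (I(Z) = (Z**2 + Z**2) + Z = 2*Z**2 + Z = Z + 2*Z**2)
l = -1027 (l = -1462 - 15*(1 + 2*(-15)) = -1462 - 15*(1 - 30) = -1462 - 15*(-29) = -1462 + 435 = -1027)
u(F) = 1 - 11/F
(u(8) - 1098)/(l + 3423) = ((-11 + 8)/8 - 1098)/(-1027 + 3423) = ((1/8)*(-3) - 1098)/2396 = (-3/8 - 1098)*(1/2396) = -8787/8*1/2396 = -8787/19168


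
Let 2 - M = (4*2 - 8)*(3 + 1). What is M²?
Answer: 4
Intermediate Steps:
M = 2 (M = 2 - (4*2 - 8)*(3 + 1) = 2 - (8 - 8)*4 = 2 - 0*4 = 2 - 1*0 = 2 + 0 = 2)
M² = 2² = 4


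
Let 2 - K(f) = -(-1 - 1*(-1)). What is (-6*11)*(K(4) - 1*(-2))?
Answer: -264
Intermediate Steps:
K(f) = 2 (K(f) = 2 - (-1)*(-1 - 1*(-1)) = 2 - (-1)*(-1 + 1) = 2 - (-1)*0 = 2 - 1*0 = 2 + 0 = 2)
(-6*11)*(K(4) - 1*(-2)) = (-6*11)*(2 - 1*(-2)) = -66*(2 + 2) = -66*4 = -264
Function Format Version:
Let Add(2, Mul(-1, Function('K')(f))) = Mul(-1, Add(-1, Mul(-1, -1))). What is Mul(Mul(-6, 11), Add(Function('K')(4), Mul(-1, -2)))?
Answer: -264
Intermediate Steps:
Function('K')(f) = 2 (Function('K')(f) = Add(2, Mul(-1, Mul(-1, Add(-1, Mul(-1, -1))))) = Add(2, Mul(-1, Mul(-1, Add(-1, 1)))) = Add(2, Mul(-1, Mul(-1, 0))) = Add(2, Mul(-1, 0)) = Add(2, 0) = 2)
Mul(Mul(-6, 11), Add(Function('K')(4), Mul(-1, -2))) = Mul(Mul(-6, 11), Add(2, Mul(-1, -2))) = Mul(-66, Add(2, 2)) = Mul(-66, 4) = -264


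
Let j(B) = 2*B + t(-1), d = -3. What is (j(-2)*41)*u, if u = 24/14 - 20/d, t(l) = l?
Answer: -36080/21 ≈ -1718.1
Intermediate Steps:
u = 176/21 (u = 24/14 - 20/(-3) = 24*(1/14) - 20*(-⅓) = 12/7 + 20/3 = 176/21 ≈ 8.3810)
j(B) = -1 + 2*B (j(B) = 2*B - 1 = -1 + 2*B)
(j(-2)*41)*u = ((-1 + 2*(-2))*41)*(176/21) = ((-1 - 4)*41)*(176/21) = -5*41*(176/21) = -205*176/21 = -36080/21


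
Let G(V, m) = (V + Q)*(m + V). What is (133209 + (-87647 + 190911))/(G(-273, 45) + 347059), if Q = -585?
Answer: 236473/542683 ≈ 0.43575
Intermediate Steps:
G(V, m) = (-585 + V)*(V + m) (G(V, m) = (V - 585)*(m + V) = (-585 + V)*(V + m))
(133209 + (-87647 + 190911))/(G(-273, 45) + 347059) = (133209 + (-87647 + 190911))/(((-273)**2 - 585*(-273) - 585*45 - 273*45) + 347059) = (133209 + 103264)/((74529 + 159705 - 26325 - 12285) + 347059) = 236473/(195624 + 347059) = 236473/542683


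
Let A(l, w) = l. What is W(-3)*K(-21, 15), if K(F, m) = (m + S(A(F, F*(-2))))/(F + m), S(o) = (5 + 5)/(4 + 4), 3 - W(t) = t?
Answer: -65/4 ≈ -16.250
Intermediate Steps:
W(t) = 3 - t
S(o) = 5/4 (S(o) = 10/8 = 10*(1/8) = 5/4)
K(F, m) = (5/4 + m)/(F + m) (K(F, m) = (m + 5/4)/(F + m) = (5/4 + m)/(F + m))
W(-3)*K(-21, 15) = (3 - 1*(-3))*((5/4 + 15)/(-21 + 15)) = (3 + 3)*((65/4)/(-6)) = 6*(-1/6*65/4) = 6*(-65/24) = -65/4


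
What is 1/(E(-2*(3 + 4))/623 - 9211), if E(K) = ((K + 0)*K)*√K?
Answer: -72960331/672037619817 - 2492*I*√14/672037619817 ≈ -0.00010857 - 1.3875e-8*I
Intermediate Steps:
E(K) = K^(5/2) (E(K) = (K*K)*√K = K²*√K = K^(5/2))
1/(E(-2*(3 + 4))/623 - 9211) = 1/((-2*(3 + 4))^(5/2)/623 - 9211) = 1/((-2*7)^(5/2)*(1/623) - 9211) = 1/((-14)^(5/2)*(1/623) - 9211) = 1/((196*I*√14)*(1/623) - 9211) = 1/(28*I*√14/89 - 9211) = 1/(-9211 + 28*I*√14/89)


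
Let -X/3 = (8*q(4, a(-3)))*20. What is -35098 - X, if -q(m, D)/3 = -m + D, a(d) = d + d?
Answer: -20698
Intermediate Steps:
a(d) = 2*d
q(m, D) = -3*D + 3*m (q(m, D) = -3*(-m + D) = -3*(D - m) = -3*D + 3*m)
X = -14400 (X = -3*8*(-6*(-3) + 3*4)*20 = -3*8*(-3*(-6) + 12)*20 = -3*8*(18 + 12)*20 = -3*8*30*20 = -720*20 = -3*4800 = -14400)
-35098 - X = -35098 - 1*(-14400) = -35098 + 14400 = -20698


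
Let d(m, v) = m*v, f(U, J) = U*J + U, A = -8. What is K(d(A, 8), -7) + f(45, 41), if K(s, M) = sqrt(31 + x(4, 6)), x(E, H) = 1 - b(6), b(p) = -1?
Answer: 1890 + sqrt(33) ≈ 1895.7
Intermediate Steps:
x(E, H) = 2 (x(E, H) = 1 - 1*(-1) = 1 + 1 = 2)
f(U, J) = U + J*U (f(U, J) = J*U + U = U + J*U)
K(s, M) = sqrt(33) (K(s, M) = sqrt(31 + 2) = sqrt(33))
K(d(A, 8), -7) + f(45, 41) = sqrt(33) + 45*(1 + 41) = sqrt(33) + 45*42 = sqrt(33) + 1890 = 1890 + sqrt(33)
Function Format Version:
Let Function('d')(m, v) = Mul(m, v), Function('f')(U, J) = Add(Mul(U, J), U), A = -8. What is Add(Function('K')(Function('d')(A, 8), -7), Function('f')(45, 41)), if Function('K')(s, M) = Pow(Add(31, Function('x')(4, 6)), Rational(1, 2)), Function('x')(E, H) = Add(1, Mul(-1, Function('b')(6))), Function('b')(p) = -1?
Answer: Add(1890, Pow(33, Rational(1, 2))) ≈ 1895.7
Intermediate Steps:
Function('x')(E, H) = 2 (Function('x')(E, H) = Add(1, Mul(-1, -1)) = Add(1, 1) = 2)
Function('f')(U, J) = Add(U, Mul(J, U)) (Function('f')(U, J) = Add(Mul(J, U), U) = Add(U, Mul(J, U)))
Function('K')(s, M) = Pow(33, Rational(1, 2)) (Function('K')(s, M) = Pow(Add(31, 2), Rational(1, 2)) = Pow(33, Rational(1, 2)))
Add(Function('K')(Function('d')(A, 8), -7), Function('f')(45, 41)) = Add(Pow(33, Rational(1, 2)), Mul(45, Add(1, 41))) = Add(Pow(33, Rational(1, 2)), Mul(45, 42)) = Add(Pow(33, Rational(1, 2)), 1890) = Add(1890, Pow(33, Rational(1, 2)))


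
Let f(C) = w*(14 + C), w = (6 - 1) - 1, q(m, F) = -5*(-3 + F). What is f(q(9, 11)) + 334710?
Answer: 334606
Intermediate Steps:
q(m, F) = 15 - 5*F
w = 4 (w = 5 - 1 = 4)
f(C) = 56 + 4*C (f(C) = 4*(14 + C) = 56 + 4*C)
f(q(9, 11)) + 334710 = (56 + 4*(15 - 5*11)) + 334710 = (56 + 4*(15 - 55)) + 334710 = (56 + 4*(-40)) + 334710 = (56 - 160) + 334710 = -104 + 334710 = 334606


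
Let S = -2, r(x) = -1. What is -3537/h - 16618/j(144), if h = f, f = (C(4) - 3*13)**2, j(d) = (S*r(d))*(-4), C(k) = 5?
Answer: 599441/289 ≈ 2074.2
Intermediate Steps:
j(d) = -8 (j(d) = -2*(-1)*(-4) = 2*(-4) = -8)
f = 1156 (f = (5 - 3*13)**2 = (5 - 39)**2 = (-34)**2 = 1156)
h = 1156
-3537/h - 16618/j(144) = -3537/1156 - 16618/(-8) = -3537*1/1156 - 16618*(-1/8) = -3537/1156 + 8309/4 = 599441/289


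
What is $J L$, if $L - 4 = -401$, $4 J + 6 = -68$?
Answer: $\frac{14689}{2} \approx 7344.5$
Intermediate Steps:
$J = - \frac{37}{2}$ ($J = - \frac{3}{2} + \frac{1}{4} \left(-68\right) = - \frac{3}{2} - 17 = - \frac{37}{2} \approx -18.5$)
$L = -397$ ($L = 4 - 401 = -397$)
$J L = \left(- \frac{37}{2}\right) \left(-397\right) = \frac{14689}{2}$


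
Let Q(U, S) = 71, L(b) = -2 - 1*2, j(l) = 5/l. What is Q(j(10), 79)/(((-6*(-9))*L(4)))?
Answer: -71/216 ≈ -0.32870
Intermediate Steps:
L(b) = -4 (L(b) = -2 - 2 = -4)
Q(j(10), 79)/(((-6*(-9))*L(4))) = 71/((-6*(-9)*(-4))) = 71/((54*(-4))) = 71/(-216) = 71*(-1/216) = -71/216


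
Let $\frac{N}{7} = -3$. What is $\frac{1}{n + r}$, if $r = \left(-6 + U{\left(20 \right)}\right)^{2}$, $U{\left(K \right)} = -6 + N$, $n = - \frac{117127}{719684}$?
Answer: $\frac{719684}{783618749} \approx 0.00091841$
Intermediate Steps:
$N = -21$ ($N = 7 \left(-3\right) = -21$)
$n = - \frac{117127}{719684}$ ($n = \left(-117127\right) \frac{1}{719684} = - \frac{117127}{719684} \approx -0.16275$)
$U{\left(K \right)} = -27$ ($U{\left(K \right)} = -6 - 21 = -27$)
$r = 1089$ ($r = \left(-6 - 27\right)^{2} = \left(-33\right)^{2} = 1089$)
$\frac{1}{n + r} = \frac{1}{- \frac{117127}{719684} + 1089} = \frac{1}{\frac{783618749}{719684}} = \frac{719684}{783618749}$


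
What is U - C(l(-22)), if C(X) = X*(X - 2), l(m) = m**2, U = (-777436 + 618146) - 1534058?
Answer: -1926636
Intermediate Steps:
U = -1693348 (U = -159290 - 1534058 = -1693348)
C(X) = X*(-2 + X)
U - C(l(-22)) = -1693348 - (-22)**2*(-2 + (-22)**2) = -1693348 - 484*(-2 + 484) = -1693348 - 484*482 = -1693348 - 1*233288 = -1693348 - 233288 = -1926636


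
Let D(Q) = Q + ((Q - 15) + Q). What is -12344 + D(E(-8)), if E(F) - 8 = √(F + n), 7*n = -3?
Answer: -12335 + 3*I*√413/7 ≈ -12335.0 + 8.7096*I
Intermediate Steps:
n = -3/7 (n = (⅐)*(-3) = -3/7 ≈ -0.42857)
E(F) = 8 + √(-3/7 + F) (E(F) = 8 + √(F - 3/7) = 8 + √(-3/7 + F))
D(Q) = -15 + 3*Q (D(Q) = Q + ((-15 + Q) + Q) = Q + (-15 + 2*Q) = -15 + 3*Q)
-12344 + D(E(-8)) = -12344 + (-15 + 3*(8 + √(-21 + 49*(-8))/7)) = -12344 + (-15 + 3*(8 + √(-21 - 392)/7)) = -12344 + (-15 + 3*(8 + √(-413)/7)) = -12344 + (-15 + 3*(8 + (I*√413)/7)) = -12344 + (-15 + 3*(8 + I*√413/7)) = -12344 + (-15 + (24 + 3*I*√413/7)) = -12344 + (9 + 3*I*√413/7) = -12335 + 3*I*√413/7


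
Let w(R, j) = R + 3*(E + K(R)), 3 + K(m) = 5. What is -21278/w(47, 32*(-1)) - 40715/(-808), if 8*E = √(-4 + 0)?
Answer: -12749083757/36322024 + 255336*I/44953 ≈ -351.0 + 5.6801*I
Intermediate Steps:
K(m) = 2 (K(m) = -3 + 5 = 2)
E = I/4 (E = √(-4 + 0)/8 = √(-4)/8 = (2*I)/8 = I/4 ≈ 0.25*I)
w(R, j) = 6 + R + 3*I/4 (w(R, j) = R + 3*(I/4 + 2) = R + 3*(2 + I/4) = R + (6 + 3*I/4) = 6 + R + 3*I/4)
-21278/w(47, 32*(-1)) - 40715/(-808) = -21278/(6 + 47 + 3*I/4) - 40715/(-808) = -21278*16*(53 - 3*I/4)/44953 - 40715*(-1/808) = -340448*(53 - 3*I/4)/44953 + 40715/808 = 40715/808 - 340448*(53 - 3*I/4)/44953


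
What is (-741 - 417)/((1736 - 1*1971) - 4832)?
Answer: 386/1689 ≈ 0.22854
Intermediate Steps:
(-741 - 417)/((1736 - 1*1971) - 4832) = -1158/((1736 - 1971) - 4832) = -1158/(-235 - 4832) = -1158/(-5067) = -1158*(-1/5067) = 386/1689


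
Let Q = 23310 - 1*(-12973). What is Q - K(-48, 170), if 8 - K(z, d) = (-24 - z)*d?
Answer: 40355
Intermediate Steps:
K(z, d) = 8 - d*(-24 - z) (K(z, d) = 8 - (-24 - z)*d = 8 - d*(-24 - z))
Q = 36283 (Q = 23310 + 12973 = 36283)
Q - K(-48, 170) = 36283 - (8 + 24*170 + 170*(-48)) = 36283 - (8 + 4080 - 8160) = 36283 - 1*(-4072) = 36283 + 4072 = 40355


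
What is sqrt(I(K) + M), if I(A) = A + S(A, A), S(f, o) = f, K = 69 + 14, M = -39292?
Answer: I*sqrt(39126) ≈ 197.8*I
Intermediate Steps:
K = 83
I(A) = 2*A (I(A) = A + A = 2*A)
sqrt(I(K) + M) = sqrt(2*83 - 39292) = sqrt(166 - 39292) = sqrt(-39126) = I*sqrt(39126)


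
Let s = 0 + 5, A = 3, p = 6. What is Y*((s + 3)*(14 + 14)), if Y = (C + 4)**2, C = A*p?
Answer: 108416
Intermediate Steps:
C = 18 (C = 3*6 = 18)
s = 5
Y = 484 (Y = (18 + 4)**2 = 22**2 = 484)
Y*((s + 3)*(14 + 14)) = 484*((5 + 3)*(14 + 14)) = 484*(8*28) = 484*224 = 108416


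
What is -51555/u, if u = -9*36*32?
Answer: 17185/3456 ≈ 4.9725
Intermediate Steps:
u = -10368 (u = -324*32 = -10368)
-51555/u = -51555/(-10368) = -51555*(-1/10368) = 17185/3456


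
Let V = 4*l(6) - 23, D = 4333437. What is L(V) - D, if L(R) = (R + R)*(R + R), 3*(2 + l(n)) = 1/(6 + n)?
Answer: -350699261/81 ≈ -4.3296e+6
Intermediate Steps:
l(n) = -2 + 1/(3*(6 + n))
V = -278/9 (V = 4*((-35 - 6*6)/(3*(6 + 6))) - 23 = 4*((1/3)*(-35 - 36)/12) - 23 = 4*((1/3)*(1/12)*(-71)) - 23 = 4*(-71/36) - 23 = -71/9 - 23 = -278/9 ≈ -30.889)
L(R) = 4*R**2 (L(R) = (2*R)*(2*R) = 4*R**2)
L(V) - D = 4*(-278/9)**2 - 1*4333437 = 4*(77284/81) - 4333437 = 309136/81 - 4333437 = -350699261/81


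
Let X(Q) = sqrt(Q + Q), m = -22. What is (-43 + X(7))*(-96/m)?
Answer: -2064/11 + 48*sqrt(14)/11 ≈ -171.31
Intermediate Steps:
X(Q) = sqrt(2)*sqrt(Q) (X(Q) = sqrt(2*Q) = sqrt(2)*sqrt(Q))
(-43 + X(7))*(-96/m) = (-43 + sqrt(2)*sqrt(7))*(-96/(-22)) = (-43 + sqrt(14))*(-96*(-1/22)) = (-43 + sqrt(14))*(48/11) = -2064/11 + 48*sqrt(14)/11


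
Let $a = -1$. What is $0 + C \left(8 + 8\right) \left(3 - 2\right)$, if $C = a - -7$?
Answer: $96$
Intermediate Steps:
$C = 6$ ($C = -1 - -7 = -1 + 7 = 6$)
$0 + C \left(8 + 8\right) \left(3 - 2\right) = 0 + 6 \left(8 + 8\right) \left(3 - 2\right) = 0 + 6 \cdot 16 \cdot 1 = 0 + 6 \cdot 16 = 0 + 96 = 96$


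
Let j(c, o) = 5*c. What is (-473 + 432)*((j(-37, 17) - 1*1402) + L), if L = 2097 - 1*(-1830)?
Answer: -95940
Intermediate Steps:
L = 3927 (L = 2097 + 1830 = 3927)
(-473 + 432)*((j(-37, 17) - 1*1402) + L) = (-473 + 432)*((5*(-37) - 1*1402) + 3927) = -41*((-185 - 1402) + 3927) = -41*(-1587 + 3927) = -41*2340 = -95940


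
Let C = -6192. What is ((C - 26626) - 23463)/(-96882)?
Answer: 56281/96882 ≈ 0.58092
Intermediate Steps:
((C - 26626) - 23463)/(-96882) = ((-6192 - 26626) - 23463)/(-96882) = (-32818 - 23463)*(-1/96882) = -56281*(-1/96882) = 56281/96882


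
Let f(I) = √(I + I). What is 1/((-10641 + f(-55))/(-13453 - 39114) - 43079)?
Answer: -59519594265592/2564032552972007607 + 52567*I*√110/5128065105944015214 ≈ -2.3213e-5 + 1.0751e-13*I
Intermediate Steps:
f(I) = √2*√I (f(I) = √(2*I) = √2*√I)
1/((-10641 + f(-55))/(-13453 - 39114) - 43079) = 1/((-10641 + √2*√(-55))/(-13453 - 39114) - 43079) = 1/((-10641 + √2*(I*√55))/(-52567) - 43079) = 1/((-10641 + I*√110)*(-1/52567) - 43079) = 1/((10641/52567 - I*√110/52567) - 43079) = 1/(-2264523152/52567 - I*√110/52567)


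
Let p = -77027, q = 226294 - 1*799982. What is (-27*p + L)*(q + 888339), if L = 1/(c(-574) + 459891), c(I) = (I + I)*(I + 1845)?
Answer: 653876423140784992/999217 ≈ 6.5439e+11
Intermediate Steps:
q = -573688 (q = 226294 - 799982 = -573688)
c(I) = 2*I*(1845 + I) (c(I) = (2*I)*(1845 + I) = 2*I*(1845 + I))
L = -1/999217 (L = 1/(2*(-574)*(1845 - 574) + 459891) = 1/(2*(-574)*1271 + 459891) = 1/(-1459108 + 459891) = 1/(-999217) = -1/999217 ≈ -1.0008e-6)
(-27*p + L)*(q + 888339) = (-27*(-77027) - 1/999217)*(-573688 + 888339) = (2079729 - 1/999217)*314651 = (2078100572192/999217)*314651 = 653876423140784992/999217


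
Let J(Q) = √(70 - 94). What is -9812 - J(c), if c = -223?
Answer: -9812 - 2*I*√6 ≈ -9812.0 - 4.899*I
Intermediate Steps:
J(Q) = 2*I*√6 (J(Q) = √(-24) = 2*I*√6)
-9812 - J(c) = -9812 - 2*I*√6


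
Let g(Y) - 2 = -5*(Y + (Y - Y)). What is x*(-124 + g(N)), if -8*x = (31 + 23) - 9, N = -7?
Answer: 3915/8 ≈ 489.38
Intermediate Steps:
g(Y) = 2 - 5*Y (g(Y) = 2 - 5*(Y + (Y - Y)) = 2 - 5*(Y + 0) = 2 - 5*Y)
x = -45/8 (x = -((31 + 23) - 9)/8 = -(54 - 9)/8 = -⅛*45 = -45/8 ≈ -5.6250)
x*(-124 + g(N)) = -45*(-124 + (2 - 5*(-7)))/8 = -45*(-124 + (2 + 35))/8 = -45*(-124 + 37)/8 = -45/8*(-87) = 3915/8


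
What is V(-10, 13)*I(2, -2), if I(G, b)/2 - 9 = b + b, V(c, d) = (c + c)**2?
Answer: 4000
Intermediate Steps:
V(c, d) = 4*c**2 (V(c, d) = (2*c)**2 = 4*c**2)
I(G, b) = 18 + 4*b (I(G, b) = 18 + 2*(b + b) = 18 + 2*(2*b) = 18 + 4*b)
V(-10, 13)*I(2, -2) = (4*(-10)**2)*(18 + 4*(-2)) = (4*100)*(18 - 8) = 400*10 = 4000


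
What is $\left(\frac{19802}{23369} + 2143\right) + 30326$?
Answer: $\frac{758787863}{23369} \approx 32470.0$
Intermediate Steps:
$\left(\frac{19802}{23369} + 2143\right) + 30326 = \frac{50099569}{23369} + 30326 = \frac{758787863}{23369}$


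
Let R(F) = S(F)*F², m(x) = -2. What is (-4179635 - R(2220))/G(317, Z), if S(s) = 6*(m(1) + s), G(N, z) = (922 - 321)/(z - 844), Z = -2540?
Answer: 221961050009640/601 ≈ 3.6932e+11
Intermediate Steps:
G(N, z) = 601/(-844 + z)
S(s) = -12 + 6*s (S(s) = 6*(-2 + s) = -12 + 6*s)
R(F) = F²*(-12 + 6*F) (R(F) = (-12 + 6*F)*F² = F²*(-12 + 6*F))
(-4179635 - R(2220))/G(317, Z) = (-4179635 - 6*2220²*(-2 + 2220))/((601/(-844 - 2540))) = (-4179635 - 6*4928400*2218)/((601/(-3384))) = (-4179635 - 1*65587147200)/((601*(-1/3384))) = (-4179635 - 65587147200)/(-601/3384) = -65591326835*(-3384/601) = 221961050009640/601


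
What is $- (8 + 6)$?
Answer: $-14$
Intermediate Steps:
$- (8 + 6) = \left(-1\right) 14 = -14$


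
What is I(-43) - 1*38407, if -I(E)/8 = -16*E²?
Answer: 198265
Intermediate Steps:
I(E) = 128*E² (I(E) = -(-128)*E² = 128*E²)
I(-43) - 1*38407 = 128*(-43)² - 1*38407 = 128*1849 - 38407 = 236672 - 38407 = 198265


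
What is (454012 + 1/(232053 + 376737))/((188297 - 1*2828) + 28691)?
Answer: 276397965481/130378466400 ≈ 2.1200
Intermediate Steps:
(454012 + 1/(232053 + 376737))/((188297 - 1*2828) + 28691) = (454012 + 1/608790)/((188297 - 2828) + 28691) = (454012 + 1/608790)/(185469 + 28691) = (276397965481/608790)/214160 = (276397965481/608790)*(1/214160) = 276397965481/130378466400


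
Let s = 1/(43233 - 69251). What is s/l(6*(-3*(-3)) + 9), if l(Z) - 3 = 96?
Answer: -1/2575782 ≈ -3.8823e-7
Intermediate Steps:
s = -1/26018 (s = 1/(-26018) = -1/26018 ≈ -3.8435e-5)
l(Z) = 99 (l(Z) = 3 + 96 = 99)
s/l(6*(-3*(-3)) + 9) = -1/26018/99 = -1/26018*1/99 = -1/2575782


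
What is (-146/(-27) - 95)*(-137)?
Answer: 331403/27 ≈ 12274.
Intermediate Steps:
(-146/(-27) - 95)*(-137) = (-146*(-1/27) - 95)*(-137) = (146/27 - 95)*(-137) = -2419/27*(-137) = 331403/27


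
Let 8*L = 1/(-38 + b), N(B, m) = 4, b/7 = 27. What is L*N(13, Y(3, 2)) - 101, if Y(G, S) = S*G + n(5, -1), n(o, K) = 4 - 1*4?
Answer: -30501/302 ≈ -101.00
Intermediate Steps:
b = 189 (b = 7*27 = 189)
n(o, K) = 0 (n(o, K) = 4 - 4 = 0)
Y(G, S) = G*S (Y(G, S) = S*G + 0 = G*S + 0 = G*S)
L = 1/1208 (L = 1/(8*(-38 + 189)) = (⅛)/151 = (⅛)*(1/151) = 1/1208 ≈ 0.00082781)
L*N(13, Y(3, 2)) - 101 = (1/1208)*4 - 101 = 1/302 - 101 = -30501/302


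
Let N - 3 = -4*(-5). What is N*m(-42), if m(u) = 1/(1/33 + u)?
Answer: -759/1385 ≈ -0.54801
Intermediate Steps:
N = 23 (N = 3 - 4*(-5) = 3 + 20 = 23)
m(u) = 1/(1/33 + u)
N*m(-42) = 23*(33/(1 + 33*(-42))) = 23*(33/(1 - 1386)) = 23*(33/(-1385)) = 23*(33*(-1/1385)) = 23*(-33/1385) = -759/1385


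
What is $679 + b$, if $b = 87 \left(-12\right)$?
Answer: $-365$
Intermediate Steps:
$b = -1044$
$679 + b = 679 - 1044 = -365$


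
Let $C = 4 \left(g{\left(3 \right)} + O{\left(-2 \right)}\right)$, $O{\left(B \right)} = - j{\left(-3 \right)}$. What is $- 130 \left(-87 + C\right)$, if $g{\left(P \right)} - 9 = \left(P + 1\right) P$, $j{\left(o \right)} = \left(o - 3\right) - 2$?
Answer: $-3770$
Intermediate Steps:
$j{\left(o \right)} = -5 + o$ ($j{\left(o \right)} = \left(-3 + o\right) - 2 = -5 + o$)
$O{\left(B \right)} = 8$ ($O{\left(B \right)} = - (-5 - 3) = \left(-1\right) \left(-8\right) = 8$)
$g{\left(P \right)} = 9 + P \left(1 + P\right)$ ($g{\left(P \right)} = 9 + \left(P + 1\right) P = 9 + \left(1 + P\right) P = 9 + P \left(1 + P\right)$)
$C = 116$ ($C = 4 \left(\left(9 + 3 + 3^{2}\right) + 8\right) = 4 \left(\left(9 + 3 + 9\right) + 8\right) = 4 \left(21 + 8\right) = 4 \cdot 29 = 116$)
$- 130 \left(-87 + C\right) = - 130 \left(-87 + 116\right) = \left(-130\right) 29 = -3770$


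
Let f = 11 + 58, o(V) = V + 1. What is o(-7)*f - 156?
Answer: -570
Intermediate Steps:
o(V) = 1 + V
f = 69
o(-7)*f - 156 = (1 - 7)*69 - 156 = -6*69 - 156 = -414 - 156 = -570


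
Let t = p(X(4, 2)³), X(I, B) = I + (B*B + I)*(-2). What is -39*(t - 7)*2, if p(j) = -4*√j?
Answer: 546 + 7488*I*√3 ≈ 546.0 + 12970.0*I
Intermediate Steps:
X(I, B) = -I - 2*B² (X(I, B) = I + (B² + I)*(-2) = I + (I + B²)*(-2) = I + (-2*I - 2*B²) = -I - 2*B²)
t = -96*I*√3 (t = -4*(-(-1*4 - 2*2²)^(3/2)) = -4*(-(-4 - 2*4)^(3/2)) = -4*(-(-4 - 8)^(3/2)) = -4*24*I*√3 = -96*I*√3 ≈ -166.28*I)
-39*(t - 7)*2 = -39*(-96*I*√3 - 7)*2 = -39*(-7 - 96*I*√3)*2 = (273 + 3744*I*√3)*2 = 546 + 7488*I*√3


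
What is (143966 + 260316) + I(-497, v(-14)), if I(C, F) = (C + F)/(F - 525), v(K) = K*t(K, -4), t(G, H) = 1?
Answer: 31129787/77 ≈ 4.0428e+5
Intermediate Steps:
v(K) = K (v(K) = K*1 = K)
I(C, F) = (C + F)/(-525 + F)
(143966 + 260316) + I(-497, v(-14)) = (143966 + 260316) + (-497 - 14)/(-525 - 14) = 404282 - 511/(-539) = 404282 - 1/539*(-511) = 404282 + 73/77 = 31129787/77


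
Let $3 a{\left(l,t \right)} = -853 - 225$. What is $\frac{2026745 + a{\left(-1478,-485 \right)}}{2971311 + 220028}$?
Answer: $\frac{6079157}{9574017} \approx 0.63496$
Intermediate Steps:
$a{\left(l,t \right)} = - \frac{1078}{3}$ ($a{\left(l,t \right)} = \frac{-853 - 225}{3} = \frac{1}{3} \left(-1078\right) = - \frac{1078}{3}$)
$\frac{2026745 + a{\left(-1478,-485 \right)}}{2971311 + 220028} = \frac{2026745 - \frac{1078}{3}}{2971311 + 220028} = \frac{6079157}{3 \cdot 3191339} = \frac{6079157}{3} \cdot \frac{1}{3191339} = \frac{6079157}{9574017}$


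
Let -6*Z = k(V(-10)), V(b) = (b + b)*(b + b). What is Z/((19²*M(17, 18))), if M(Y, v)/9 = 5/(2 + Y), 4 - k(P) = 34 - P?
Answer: -37/513 ≈ -0.072125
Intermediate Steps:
V(b) = 4*b² (V(b) = (2*b)*(2*b) = 4*b²)
k(P) = -30 + P (k(P) = 4 - (34 - P) = 4 + (-34 + P) = -30 + P)
M(Y, v) = 45/(2 + Y) (M(Y, v) = 9*(5/(2 + Y)) = 45/(2 + Y))
Z = -185/3 (Z = -(-30 + 4*(-10)²)/6 = -(-30 + 4*100)/6 = -(-30 + 400)/6 = -⅙*370 = -185/3 ≈ -61.667)
Z/((19²*M(17, 18))) = -185/(3*(19²*(45/(2 + 17)))) = -185/(3*(361*(45/19))) = -185/3/855 = -185/3*1/855 = -37/513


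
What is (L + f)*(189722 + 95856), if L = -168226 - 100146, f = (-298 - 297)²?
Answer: 24460612434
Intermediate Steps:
f = 354025 (f = (-595)² = 354025)
L = -268372
(L + f)*(189722 + 95856) = (-268372 + 354025)*(189722 + 95856) = 85653*285578 = 24460612434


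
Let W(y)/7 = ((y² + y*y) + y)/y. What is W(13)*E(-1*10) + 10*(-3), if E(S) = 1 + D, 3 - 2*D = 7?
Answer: -219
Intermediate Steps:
D = -2 (D = 3/2 - ½*7 = 3/2 - 7/2 = -2)
W(y) = 7*(y + 2*y²)/y (W(y) = 7*(((y² + y*y) + y)/y) = 7*(((y² + y²) + y)/y) = 7*((2*y² + y)/y) = 7*((y + 2*y²)/y) = 7*(y + 2*y²)/y)
E(S) = -1 (E(S) = 1 - 2 = -1)
W(13)*E(-1*10) + 10*(-3) = (7 + 14*13)*(-1) + 10*(-3) = (7 + 182)*(-1) - 30 = 189*(-1) - 30 = -189 - 30 = -219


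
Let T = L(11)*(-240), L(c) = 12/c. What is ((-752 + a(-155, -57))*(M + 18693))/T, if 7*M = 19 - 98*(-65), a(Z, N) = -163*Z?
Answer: -308381711/168 ≈ -1.8356e+6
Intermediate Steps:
T = -2880/11 (T = (12/11)*(-240) = -2880/11 ≈ -261.82)
M = 6389/7 (M = (19 - 98*(-65))/7 = (19 + 6370)/7 = (⅐)*6389 = 6389/7 ≈ 912.71)
((-752 + a(-155, -57))*(M + 18693))/T = ((-752 - 163*(-155))*(6389/7 + 18693))/(-2880/11) = ((-752 + 25265)*(137240/7))*(-11/2880) = (24513*(137240/7))*(-11/2880) = (3364164120/7)*(-11/2880) = -308381711/168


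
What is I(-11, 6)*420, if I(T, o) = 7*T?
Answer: -32340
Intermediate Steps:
I(-11, 6)*420 = (7*(-11))*420 = -77*420 = -32340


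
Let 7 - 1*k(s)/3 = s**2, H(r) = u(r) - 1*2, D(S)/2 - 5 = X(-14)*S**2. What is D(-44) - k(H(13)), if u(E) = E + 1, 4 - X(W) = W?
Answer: 70117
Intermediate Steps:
X(W) = 4 - W
u(E) = 1 + E
D(S) = 10 + 36*S**2 (D(S) = 10 + 2*((4 - 1*(-14))*S**2) = 10 + 2*((4 + 14)*S**2) = 10 + 2*(18*S**2) = 10 + 36*S**2)
H(r) = -1 + r (H(r) = (1 + r) - 1*2 = (1 + r) - 2 = -1 + r)
k(s) = 21 - 3*s**2
D(-44) - k(H(13)) = (10 + 36*(-44)**2) - (21 - 3*(-1 + 13)**2) = (10 + 36*1936) - (21 - 3*12**2) = (10 + 69696) - (21 - 3*144) = 69706 - (21 - 432) = 69706 - 1*(-411) = 69706 + 411 = 70117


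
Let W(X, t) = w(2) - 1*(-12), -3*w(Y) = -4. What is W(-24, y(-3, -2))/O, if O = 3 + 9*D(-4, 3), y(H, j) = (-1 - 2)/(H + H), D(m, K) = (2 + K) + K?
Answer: 8/45 ≈ 0.17778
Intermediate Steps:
D(m, K) = 2 + 2*K
w(Y) = 4/3 (w(Y) = -⅓*(-4) = 4/3)
y(H, j) = -3/(2*H) (y(H, j) = -3*1/(2*H) = -3/(2*H))
W(X, t) = 40/3 (W(X, t) = 4/3 - 1*(-12) = 4/3 + 12 = 40/3)
O = 75 (O = 3 + 9*(2 + 2*3) = 3 + 9*(2 + 6) = 3 + 9*8 = 3 + 72 = 75)
W(-24, y(-3, -2))/O = (40/3)/75 = (40/3)*(1/75) = 8/45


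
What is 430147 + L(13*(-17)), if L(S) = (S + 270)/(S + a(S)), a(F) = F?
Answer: 190124925/442 ≈ 4.3015e+5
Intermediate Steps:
L(S) = (270 + S)/(2*S) (L(S) = (S + 270)/(S + S) = (270 + S)/((2*S)) = (270 + S)*(1/(2*S)) = (270 + S)/(2*S))
430147 + L(13*(-17)) = 430147 + (270 + 13*(-17))/(2*((13*(-17)))) = 430147 + (1/2)*(270 - 221)/(-221) = 430147 + (1/2)*(-1/221)*49 = 430147 - 49/442 = 190124925/442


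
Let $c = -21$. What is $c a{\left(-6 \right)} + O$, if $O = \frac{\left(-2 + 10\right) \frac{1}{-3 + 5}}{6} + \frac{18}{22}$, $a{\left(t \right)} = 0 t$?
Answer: $\frac{49}{33} \approx 1.4848$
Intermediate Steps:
$a{\left(t \right)} = 0$
$O = \frac{49}{33}$ ($O = \frac{8}{2} \cdot \frac{1}{6} + 18 \cdot \frac{1}{22} = 8 \cdot \frac{1}{2} \cdot \frac{1}{6} + \frac{9}{11} = 4 \cdot \frac{1}{6} + \frac{9}{11} = \frac{2}{3} + \frac{9}{11} = \frac{49}{33} \approx 1.4848$)
$c a{\left(-6 \right)} + O = \left(-21\right) 0 + \frac{49}{33} = 0 + \frac{49}{33} = \frac{49}{33}$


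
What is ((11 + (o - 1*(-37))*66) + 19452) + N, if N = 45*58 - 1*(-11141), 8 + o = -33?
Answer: 32950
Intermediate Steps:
o = -41 (o = -8 - 33 = -41)
N = 13751 (N = 2610 + 11141 = 13751)
((11 + (o - 1*(-37))*66) + 19452) + N = ((11 + (-41 - 1*(-37))*66) + 19452) + 13751 = ((11 + (-41 + 37)*66) + 19452) + 13751 = ((11 - 4*66) + 19452) + 13751 = ((11 - 264) + 19452) + 13751 = (-253 + 19452) + 13751 = 19199 + 13751 = 32950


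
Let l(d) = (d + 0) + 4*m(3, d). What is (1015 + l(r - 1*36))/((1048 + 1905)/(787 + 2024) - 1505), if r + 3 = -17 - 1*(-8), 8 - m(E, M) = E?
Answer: -2774457/4227602 ≈ -0.65627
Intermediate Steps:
m(E, M) = 8 - E
r = -12 (r = -3 + (-17 - 1*(-8)) = -3 + (-17 + 8) = -3 - 9 = -12)
l(d) = 20 + d (l(d) = (d + 0) + 4*(8 - 1*3) = d + 4*(8 - 3) = d + 4*5 = d + 20 = 20 + d)
(1015 + l(r - 1*36))/((1048 + 1905)/(787 + 2024) - 1505) = (1015 + (20 + (-12 - 1*36)))/((1048 + 1905)/(787 + 2024) - 1505) = (1015 + (20 + (-12 - 36)))/(2953/2811 - 1505) = (1015 + (20 - 48))/(2953*(1/2811) - 1505) = (1015 - 28)/(2953/2811 - 1505) = 987/(-4227602/2811) = 987*(-2811/4227602) = -2774457/4227602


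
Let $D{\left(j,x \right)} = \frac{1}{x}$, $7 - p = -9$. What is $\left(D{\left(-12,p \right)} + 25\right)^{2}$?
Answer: $\frac{160801}{256} \approx 628.13$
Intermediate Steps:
$p = 16$ ($p = 7 - -9 = 7 + 9 = 16$)
$\left(D{\left(-12,p \right)} + 25\right)^{2} = \left(\frac{1}{16} + 25\right)^{2} = \left(\frac{401}{16}\right)^{2} = \frac{160801}{256}$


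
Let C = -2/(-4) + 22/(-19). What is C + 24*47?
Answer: 42839/38 ≈ 1127.3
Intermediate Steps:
C = -25/38 (C = -2*(-¼) + 22*(-1/19) = ½ - 22/19 = -25/38 ≈ -0.65790)
C + 24*47 = -25/38 + 24*47 = -25/38 + 1128 = 42839/38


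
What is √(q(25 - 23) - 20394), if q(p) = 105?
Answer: I*√20289 ≈ 142.44*I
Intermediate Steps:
√(q(25 - 23) - 20394) = √(105 - 20394) = √(-20289) = I*√20289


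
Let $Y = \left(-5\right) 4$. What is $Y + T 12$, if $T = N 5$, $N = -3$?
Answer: $-200$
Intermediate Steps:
$T = -15$ ($T = \left(-3\right) 5 = -15$)
$Y = -20$
$Y + T 12 = -20 - 180 = -200$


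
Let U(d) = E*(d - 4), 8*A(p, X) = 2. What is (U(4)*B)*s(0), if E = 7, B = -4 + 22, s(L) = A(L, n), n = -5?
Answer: 0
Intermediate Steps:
A(p, X) = ¼ (A(p, X) = (⅛)*2 = ¼)
s(L) = ¼
B = 18
U(d) = -28 + 7*d (U(d) = 7*(d - 4) = 7*(-4 + d) = -28 + 7*d)
(U(4)*B)*s(0) = ((-28 + 7*4)*18)*(¼) = ((-28 + 28)*18)*(¼) = (0*18)*(¼) = 0*(¼) = 0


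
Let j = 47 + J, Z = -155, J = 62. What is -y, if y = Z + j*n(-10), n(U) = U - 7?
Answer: 2008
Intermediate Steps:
n(U) = -7 + U
j = 109 (j = 47 + 62 = 109)
y = -2008 (y = -155 + 109*(-7 - 10) = -155 + 109*(-17) = -155 - 1853 = -2008)
-y = -1*(-2008) = 2008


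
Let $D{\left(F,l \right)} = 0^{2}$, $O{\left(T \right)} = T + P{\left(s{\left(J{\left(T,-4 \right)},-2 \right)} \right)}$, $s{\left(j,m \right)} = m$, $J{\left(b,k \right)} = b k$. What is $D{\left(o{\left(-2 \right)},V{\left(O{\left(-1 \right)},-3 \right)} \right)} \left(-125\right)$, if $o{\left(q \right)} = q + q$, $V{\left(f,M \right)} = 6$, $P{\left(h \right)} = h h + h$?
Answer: $0$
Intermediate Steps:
$P{\left(h \right)} = h + h^{2}$ ($P{\left(h \right)} = h^{2} + h = h + h^{2}$)
$O{\left(T \right)} = 2 + T$ ($O{\left(T \right)} = T - 2 \left(1 - 2\right) = T - -2 = T + 2 = 2 + T$)
$o{\left(q \right)} = 2 q$
$D{\left(F,l \right)} = 0$
$D{\left(o{\left(-2 \right)},V{\left(O{\left(-1 \right)},-3 \right)} \right)} \left(-125\right) = 0 \left(-125\right) = 0$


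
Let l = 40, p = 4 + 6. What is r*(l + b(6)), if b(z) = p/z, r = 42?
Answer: 1750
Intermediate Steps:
p = 10
b(z) = 10/z
r*(l + b(6)) = 42*(40 + 10/6) = 42*(40 + 10*(⅙)) = 42*(40 + 5/3) = 42*(125/3) = 1750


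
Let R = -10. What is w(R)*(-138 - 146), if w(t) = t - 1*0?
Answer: 2840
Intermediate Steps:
w(t) = t (w(t) = t + 0 = t)
w(R)*(-138 - 146) = -10*(-138 - 146) = -10*(-284) = 2840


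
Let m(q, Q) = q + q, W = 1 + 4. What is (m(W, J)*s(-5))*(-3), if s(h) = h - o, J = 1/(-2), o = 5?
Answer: 300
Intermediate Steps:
W = 5
J = -1/2 ≈ -0.50000
m(q, Q) = 2*q
s(h) = -5 + h (s(h) = h - 1*5 = h - 5 = -5 + h)
(m(W, J)*s(-5))*(-3) = ((2*5)*(-5 - 5))*(-3) = (10*(-10))*(-3) = -100*(-3) = 300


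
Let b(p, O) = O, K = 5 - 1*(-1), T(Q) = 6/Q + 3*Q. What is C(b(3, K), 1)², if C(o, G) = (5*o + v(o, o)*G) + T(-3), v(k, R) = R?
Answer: 625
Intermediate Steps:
T(Q) = 3*Q + 6/Q
K = 6 (K = 5 + 1 = 6)
C(o, G) = -11 + 5*o + G*o (C(o, G) = (5*o + o*G) + (3*(-3) + 6/(-3)) = (5*o + G*o) + (-9 + 6*(-⅓)) = (5*o + G*o) + (-9 - 2) = (5*o + G*o) - 11 = -11 + 5*o + G*o)
C(b(3, K), 1)² = (-11 + 5*6 + 1*6)² = (-11 + 30 + 6)² = 25² = 625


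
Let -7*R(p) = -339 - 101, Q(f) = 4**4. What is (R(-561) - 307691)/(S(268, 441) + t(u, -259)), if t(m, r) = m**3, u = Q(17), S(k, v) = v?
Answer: -2153397/117443599 ≈ -0.018336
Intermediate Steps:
Q(f) = 256
u = 256
R(p) = 440/7 (R(p) = -(-339 - 101)/7 = -1/7*(-440) = 440/7)
(R(-561) - 307691)/(S(268, 441) + t(u, -259)) = (440/7 - 307691)/(441 + 256**3) = -2153397/(7*(441 + 16777216)) = -2153397/7/16777657 = -2153397/7*1/16777657 = -2153397/117443599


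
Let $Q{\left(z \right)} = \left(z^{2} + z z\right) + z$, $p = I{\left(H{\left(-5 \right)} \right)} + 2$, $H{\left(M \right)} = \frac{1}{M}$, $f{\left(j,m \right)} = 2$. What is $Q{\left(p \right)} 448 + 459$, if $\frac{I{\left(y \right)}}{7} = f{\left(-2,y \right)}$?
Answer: $237003$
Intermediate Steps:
$I{\left(y \right)} = 14$ ($I{\left(y \right)} = 7 \cdot 2 = 14$)
$p = 16$ ($p = 14 + 2 = 16$)
$Q{\left(z \right)} = z + 2 z^{2}$ ($Q{\left(z \right)} = \left(z^{2} + z^{2}\right) + z = 2 z^{2} + z = z + 2 z^{2}$)
$Q{\left(p \right)} 448 + 459 = 16 \left(1 + 2 \cdot 16\right) 448 + 459 = 16 \left(1 + 32\right) 448 + 459 = 16 \cdot 33 \cdot 448 + 459 = 528 \cdot 448 + 459 = 236544 + 459 = 237003$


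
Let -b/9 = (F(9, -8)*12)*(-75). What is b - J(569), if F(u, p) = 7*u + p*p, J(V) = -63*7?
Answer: 1029141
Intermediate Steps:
J(V) = -441
F(u, p) = p**2 + 7*u (F(u, p) = 7*u + p**2 = p**2 + 7*u)
b = 1028700 (b = -9*((-8)**2 + 7*9)*12*(-75) = -9*(64 + 63)*12*(-75) = -9*127*12*(-75) = -13716*(-75) = -9*(-114300) = 1028700)
b - J(569) = 1028700 - 1*(-441) = 1028700 + 441 = 1029141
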